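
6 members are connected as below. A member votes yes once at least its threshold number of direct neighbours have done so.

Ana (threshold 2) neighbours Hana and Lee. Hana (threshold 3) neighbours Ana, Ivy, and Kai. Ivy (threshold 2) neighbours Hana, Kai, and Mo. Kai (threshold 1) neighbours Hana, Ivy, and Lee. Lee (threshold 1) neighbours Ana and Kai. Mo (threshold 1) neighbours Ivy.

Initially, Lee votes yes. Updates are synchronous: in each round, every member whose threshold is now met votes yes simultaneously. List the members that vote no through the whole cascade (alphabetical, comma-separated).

Ana, Hana, Ivy, Mo

Round 1 — Lee votes yes (initial).
Round 2 — checking thresholds:
  Ana: 1 of 2 neighbours < 2, not yet.
  Kai: 1 of 3 neighbours ≥ 1, votes yes.
Round 3 — no new yes votes; cascade stops.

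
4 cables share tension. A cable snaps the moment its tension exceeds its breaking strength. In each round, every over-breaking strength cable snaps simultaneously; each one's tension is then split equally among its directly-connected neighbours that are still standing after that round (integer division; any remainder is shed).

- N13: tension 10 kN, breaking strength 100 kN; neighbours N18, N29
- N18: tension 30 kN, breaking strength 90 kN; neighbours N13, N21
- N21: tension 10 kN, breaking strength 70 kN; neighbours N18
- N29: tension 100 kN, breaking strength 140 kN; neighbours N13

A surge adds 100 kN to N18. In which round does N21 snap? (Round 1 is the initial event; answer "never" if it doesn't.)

2

Round 1 — N18 at 130 > 90. N18 snaps.
  N18 sheds 130 kN to N13, N21: 65 each.
    N13: 10+65 = 75 ≤ 100
    N21: 10+65 = 75 > 70
Round 2 — N21 snaps.
  N21 sheds 75 kN: no online neighbours, lost.
No further breaks.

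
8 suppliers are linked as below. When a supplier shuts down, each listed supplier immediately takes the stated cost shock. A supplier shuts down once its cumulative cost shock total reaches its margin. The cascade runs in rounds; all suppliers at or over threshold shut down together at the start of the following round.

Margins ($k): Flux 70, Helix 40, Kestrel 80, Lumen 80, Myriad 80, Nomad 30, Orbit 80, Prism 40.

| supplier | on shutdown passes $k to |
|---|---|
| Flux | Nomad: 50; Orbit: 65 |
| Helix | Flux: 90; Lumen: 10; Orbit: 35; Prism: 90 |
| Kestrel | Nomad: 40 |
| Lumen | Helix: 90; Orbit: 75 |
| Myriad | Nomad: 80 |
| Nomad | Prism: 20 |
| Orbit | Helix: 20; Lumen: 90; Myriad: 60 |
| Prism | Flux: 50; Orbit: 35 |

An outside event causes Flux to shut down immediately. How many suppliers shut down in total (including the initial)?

Round 1 — Flux shuts down (initial).
  Nomad: +50 → 50 ≥ 30
  Orbit: +65 → 65 < 80
Round 2 — Nomad shuts down.
  Prism: +20 → 20 < 40
No further shutdowns.

2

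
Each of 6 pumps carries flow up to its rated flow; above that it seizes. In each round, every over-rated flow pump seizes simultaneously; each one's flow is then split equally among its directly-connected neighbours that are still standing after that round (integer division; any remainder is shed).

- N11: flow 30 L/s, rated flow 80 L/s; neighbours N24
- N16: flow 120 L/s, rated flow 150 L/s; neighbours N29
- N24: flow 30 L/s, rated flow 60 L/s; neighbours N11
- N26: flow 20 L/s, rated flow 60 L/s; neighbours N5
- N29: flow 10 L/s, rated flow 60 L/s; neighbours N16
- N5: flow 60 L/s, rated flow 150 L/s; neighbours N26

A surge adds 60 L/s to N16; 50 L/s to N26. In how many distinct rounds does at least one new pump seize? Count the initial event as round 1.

Round 1 — N16 at 180 > 150; N26 at 70 > 60. N16, N26 seize.
  N16 sheds 180 L/s to N29: 180 each.
    N29: 10+180 = 190 > 60
  N26 sheds 70 L/s to N5: 70 each.
    N5: 60+70 = 130 ≤ 150
Round 2 — N29 seizes.
  N29 sheds 190 L/s: no online neighbours, lost.
No further seizures.

2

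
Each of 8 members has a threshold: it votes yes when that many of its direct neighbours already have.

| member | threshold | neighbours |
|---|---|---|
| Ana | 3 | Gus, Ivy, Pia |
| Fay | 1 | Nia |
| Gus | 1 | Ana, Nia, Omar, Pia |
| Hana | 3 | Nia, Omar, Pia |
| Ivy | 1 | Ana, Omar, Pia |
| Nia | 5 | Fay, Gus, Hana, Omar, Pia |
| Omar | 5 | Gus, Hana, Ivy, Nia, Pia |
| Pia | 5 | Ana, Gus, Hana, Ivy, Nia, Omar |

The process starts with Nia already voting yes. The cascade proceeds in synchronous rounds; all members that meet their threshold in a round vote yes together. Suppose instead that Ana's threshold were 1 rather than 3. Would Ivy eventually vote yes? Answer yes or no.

With Ana's threshold at 1:
Round 1 — Nia votes yes (initial).
Round 2 — checking thresholds:
  Fay: 1 of 1 neighbours ≥ 1, votes yes.
  Gus: 1 of 4 neighbours ≥ 1, votes yes.
  Hana: 1 of 3 neighbours < 3, holds.
  Omar: 1 of 5 neighbours < 5, holds.
  Pia: 1 of 6 neighbours < 5, holds.
Round 3 — checking thresholds:
  Ana: 1 of 3 neighbours ≥ 1, votes yes.
  Hana: 1 of 3 neighbours < 3, holds.
  Omar: 2 of 5 neighbours < 5, holds.
  Pia: 2 of 6 neighbours < 5, holds.
Round 4 — checking thresholds:
  Hana: 1 of 3 neighbours < 3, holds.
  Ivy: 1 of 3 neighbours ≥ 1, votes yes.
  Omar: 2 of 5 neighbours < 5, holds.
  Pia: 3 of 6 neighbours < 5, holds.
Round 5 — no new yes votes; cascade stops.

yes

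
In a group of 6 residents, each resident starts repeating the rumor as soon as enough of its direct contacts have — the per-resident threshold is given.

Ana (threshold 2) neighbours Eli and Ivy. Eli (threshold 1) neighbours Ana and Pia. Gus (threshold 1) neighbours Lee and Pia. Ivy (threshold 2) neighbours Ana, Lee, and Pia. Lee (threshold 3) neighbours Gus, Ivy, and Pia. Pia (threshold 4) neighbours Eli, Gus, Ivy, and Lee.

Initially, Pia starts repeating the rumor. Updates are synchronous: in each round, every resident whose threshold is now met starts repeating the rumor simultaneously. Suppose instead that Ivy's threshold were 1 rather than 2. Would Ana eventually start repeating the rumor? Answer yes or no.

With Ivy's threshold at 1:
Round 1 — Pia starts repeating the rumor (initial).
Round 2 — checking thresholds:
  Eli: 1 of 2 neighbours ≥ 1, starts repeating the rumor.
  Gus: 1 of 2 neighbours ≥ 1, starts repeating the rumor.
  Ivy: 1 of 3 neighbours ≥ 1, starts repeating the rumor.
  Lee: 1 of 3 neighbours < 3, below threshold.
Round 3 — checking thresholds:
  Ana: 2 of 2 neighbours ≥ 2, starts repeating the rumor.
  Lee: 3 of 3 neighbours ≥ 3, starts repeating the rumor.
Round 4 — no new spreads; cascade stops.

yes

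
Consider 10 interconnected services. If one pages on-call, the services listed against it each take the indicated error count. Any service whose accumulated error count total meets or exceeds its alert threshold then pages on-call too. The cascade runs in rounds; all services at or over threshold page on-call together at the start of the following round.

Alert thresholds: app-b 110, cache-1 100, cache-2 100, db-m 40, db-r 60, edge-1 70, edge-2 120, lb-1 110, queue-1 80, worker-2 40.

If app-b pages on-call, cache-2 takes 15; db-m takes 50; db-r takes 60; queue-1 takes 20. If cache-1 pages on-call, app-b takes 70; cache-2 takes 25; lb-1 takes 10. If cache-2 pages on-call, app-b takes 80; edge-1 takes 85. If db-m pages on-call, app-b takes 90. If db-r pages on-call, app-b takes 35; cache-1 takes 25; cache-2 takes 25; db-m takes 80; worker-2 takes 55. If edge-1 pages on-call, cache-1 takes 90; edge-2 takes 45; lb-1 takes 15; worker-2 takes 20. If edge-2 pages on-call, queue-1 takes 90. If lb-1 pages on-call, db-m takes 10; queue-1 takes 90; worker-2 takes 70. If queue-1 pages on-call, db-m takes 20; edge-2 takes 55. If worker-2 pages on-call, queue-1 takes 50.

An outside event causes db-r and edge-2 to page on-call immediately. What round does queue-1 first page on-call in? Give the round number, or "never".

2

Round 1 — db-r, edge-2 page on-call (initial).
  app-b: +35 → 35 < 110
  cache-1: +25 → 25 < 100
  cache-2: +25 → 25 < 100
  db-m: +80 → 80 ≥ 40
  queue-1: +90 → 90 ≥ 80
  worker-2: +55 → 55 ≥ 40
Round 2 — db-m, queue-1, worker-2 page on-call.
  app-b: +90 → 125 ≥ 110
Round 3 — app-b pages on-call.
  cache-2: +15 → 40 < 100
No further pages.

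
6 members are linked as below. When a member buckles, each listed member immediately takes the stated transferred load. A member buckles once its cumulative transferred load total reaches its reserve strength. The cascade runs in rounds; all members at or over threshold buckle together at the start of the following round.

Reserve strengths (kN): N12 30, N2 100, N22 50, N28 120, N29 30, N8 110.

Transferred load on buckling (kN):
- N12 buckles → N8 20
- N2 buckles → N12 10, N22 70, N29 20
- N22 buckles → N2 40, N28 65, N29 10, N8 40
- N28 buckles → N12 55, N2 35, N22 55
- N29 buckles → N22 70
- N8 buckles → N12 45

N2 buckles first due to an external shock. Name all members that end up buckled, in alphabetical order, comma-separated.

Round 1 — N2 buckles (initial).
  N12: +10 → 10 < 30
  N22: +70 → 70 ≥ 50
  N29: +20 → 20 < 30
Round 2 — N22 buckles.
  N28: +65 → 65 < 120
  N29: +10 → 30 ≥ 30
  N8: +40 → 40 < 110
Round 3 — N29 buckles.
No further bucklings.

N2, N22, N29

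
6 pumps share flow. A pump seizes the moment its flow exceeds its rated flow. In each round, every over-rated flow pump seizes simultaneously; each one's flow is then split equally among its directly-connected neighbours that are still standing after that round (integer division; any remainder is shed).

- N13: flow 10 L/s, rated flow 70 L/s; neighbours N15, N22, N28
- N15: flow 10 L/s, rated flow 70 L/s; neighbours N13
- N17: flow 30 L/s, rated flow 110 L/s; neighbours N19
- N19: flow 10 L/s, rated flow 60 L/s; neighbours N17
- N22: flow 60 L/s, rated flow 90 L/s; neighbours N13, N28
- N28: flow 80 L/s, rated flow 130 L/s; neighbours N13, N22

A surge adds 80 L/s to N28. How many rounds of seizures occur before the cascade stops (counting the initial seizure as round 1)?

Round 1 — N28 at 160 > 130. N28 seizes.
  N28 sheds 160 L/s to N13, N22: 80 each.
    N13: 10+80 = 90 > 70
    N22: 60+80 = 140 > 90
Round 2 — N13, N22 seize.
  N13 sheds 90 L/s to N15: 90 each.
    N15: 10+90 = 100 > 70
  N22 sheds 140 L/s: no online neighbours, lost.
Round 3 — N15 seizes.
  N15 sheds 100 L/s: no online neighbours, lost.
No further seizures.

3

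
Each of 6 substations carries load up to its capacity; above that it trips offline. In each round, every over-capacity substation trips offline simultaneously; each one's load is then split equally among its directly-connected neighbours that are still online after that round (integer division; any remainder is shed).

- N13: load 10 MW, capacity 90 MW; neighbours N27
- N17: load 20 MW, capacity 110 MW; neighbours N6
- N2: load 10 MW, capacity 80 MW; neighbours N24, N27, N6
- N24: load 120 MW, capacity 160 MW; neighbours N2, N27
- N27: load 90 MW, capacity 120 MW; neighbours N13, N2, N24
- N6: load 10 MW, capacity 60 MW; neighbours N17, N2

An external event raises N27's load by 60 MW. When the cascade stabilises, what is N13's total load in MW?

Round 1 — N27 at 150 > 120. N27 trips offline.
  N27 sheds 150 MW to N13, N2, N24: 50 each.
    N13: 10+50 = 60 ≤ 90
    N2: 10+50 = 60 ≤ 80
    N24: 120+50 = 170 > 160
Round 2 — N24 trips offline.
  N24 sheds 170 MW to N2: 170 each.
    N2: 60+170 = 230 > 80
Round 3 — N2 trips offline.
  N2 sheds 230 MW to N6: 230 each.
    N6: 10+230 = 240 > 60
Round 4 — N6 trips offline.
  N6 sheds 240 MW to N17: 240 each.
    N17: 20+240 = 260 > 110
Round 5 — N17 trips offline.
  N17 sheds 260 MW: no online neighbours, lost.
No further trips.

60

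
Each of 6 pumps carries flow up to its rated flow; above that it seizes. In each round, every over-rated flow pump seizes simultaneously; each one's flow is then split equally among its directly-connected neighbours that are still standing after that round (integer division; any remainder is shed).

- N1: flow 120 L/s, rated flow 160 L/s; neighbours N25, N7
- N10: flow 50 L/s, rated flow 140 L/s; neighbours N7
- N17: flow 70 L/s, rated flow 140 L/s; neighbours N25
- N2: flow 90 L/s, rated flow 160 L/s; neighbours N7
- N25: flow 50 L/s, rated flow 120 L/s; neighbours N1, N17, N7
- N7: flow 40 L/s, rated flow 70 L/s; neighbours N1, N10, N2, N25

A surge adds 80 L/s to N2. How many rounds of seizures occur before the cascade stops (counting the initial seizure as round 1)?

Round 1 — N2 at 170 > 160. N2 seizes.
  N2 sheds 170 L/s to N7: 170 each.
    N7: 40+170 = 210 > 70
Round 2 — N7 seizes.
  N7 sheds 210 L/s to N1, N10, N25: 70 each.
    N1: 120+70 = 190 > 160
    N10: 50+70 = 120 ≤ 140
    N25: 50+70 = 120 ≤ 120
Round 3 — N1 seizes.
  N1 sheds 190 L/s to N25: 190 each.
    N25: 120+190 = 310 > 120
Round 4 — N25 seizes.
  N25 sheds 310 L/s to N17: 310 each.
    N17: 70+310 = 380 > 140
Round 5 — N17 seizes.
  N17 sheds 380 L/s: no online neighbours, lost.
No further seizures.

5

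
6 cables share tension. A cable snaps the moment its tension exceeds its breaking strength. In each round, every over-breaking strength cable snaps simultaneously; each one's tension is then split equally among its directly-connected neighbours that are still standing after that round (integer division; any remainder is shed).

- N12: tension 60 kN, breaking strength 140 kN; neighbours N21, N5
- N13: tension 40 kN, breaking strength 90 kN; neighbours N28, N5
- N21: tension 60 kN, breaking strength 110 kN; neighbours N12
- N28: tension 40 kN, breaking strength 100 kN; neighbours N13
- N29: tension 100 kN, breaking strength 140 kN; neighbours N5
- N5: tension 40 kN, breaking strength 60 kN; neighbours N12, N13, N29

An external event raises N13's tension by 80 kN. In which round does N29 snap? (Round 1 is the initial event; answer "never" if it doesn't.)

Round 1 — N13 at 120 > 90. N13 snaps.
  N13 sheds 120 kN to N28, N5: 60 each.
    N28: 40+60 = 100 ≤ 100
    N5: 40+60 = 100 > 60
Round 2 — N5 snaps.
  N5 sheds 100 kN to N12, N29: 50 each.
    N12: 60+50 = 110 ≤ 140
    N29: 100+50 = 150 > 140
Round 3 — N29 snaps.
  N29 sheds 150 kN: no online neighbours, lost.
No further breaks.

3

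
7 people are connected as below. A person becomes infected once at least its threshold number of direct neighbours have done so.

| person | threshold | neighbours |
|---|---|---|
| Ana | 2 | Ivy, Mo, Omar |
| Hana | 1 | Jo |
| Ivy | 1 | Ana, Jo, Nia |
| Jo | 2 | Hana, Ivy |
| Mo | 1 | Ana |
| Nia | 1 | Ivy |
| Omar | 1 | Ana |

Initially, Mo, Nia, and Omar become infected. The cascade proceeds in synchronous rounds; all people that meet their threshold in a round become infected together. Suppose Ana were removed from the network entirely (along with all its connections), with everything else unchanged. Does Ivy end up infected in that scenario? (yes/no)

yes

With Ana removed:
Round 1 — Mo, Nia, Omar become infected (initial).
Round 2 — checking thresholds:
  Ivy: 1 of 2 neighbours ≥ 1, becomes infected.
Round 3 — no new infections; cascade stops.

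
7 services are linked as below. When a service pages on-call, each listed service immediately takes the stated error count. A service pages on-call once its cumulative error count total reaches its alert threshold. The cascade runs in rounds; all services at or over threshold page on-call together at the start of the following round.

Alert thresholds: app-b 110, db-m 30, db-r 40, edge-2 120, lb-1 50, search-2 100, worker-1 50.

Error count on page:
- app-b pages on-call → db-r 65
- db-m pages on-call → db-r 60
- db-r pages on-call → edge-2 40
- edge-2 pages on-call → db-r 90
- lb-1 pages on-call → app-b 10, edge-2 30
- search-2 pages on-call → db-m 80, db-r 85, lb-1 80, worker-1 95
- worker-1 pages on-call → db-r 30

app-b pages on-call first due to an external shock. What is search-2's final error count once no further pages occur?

Round 1 — app-b pages on-call (initial).
  db-r: +65 → 65 ≥ 40
Round 2 — db-r pages on-call.
  edge-2: +40 → 40 < 120
No further pages.

0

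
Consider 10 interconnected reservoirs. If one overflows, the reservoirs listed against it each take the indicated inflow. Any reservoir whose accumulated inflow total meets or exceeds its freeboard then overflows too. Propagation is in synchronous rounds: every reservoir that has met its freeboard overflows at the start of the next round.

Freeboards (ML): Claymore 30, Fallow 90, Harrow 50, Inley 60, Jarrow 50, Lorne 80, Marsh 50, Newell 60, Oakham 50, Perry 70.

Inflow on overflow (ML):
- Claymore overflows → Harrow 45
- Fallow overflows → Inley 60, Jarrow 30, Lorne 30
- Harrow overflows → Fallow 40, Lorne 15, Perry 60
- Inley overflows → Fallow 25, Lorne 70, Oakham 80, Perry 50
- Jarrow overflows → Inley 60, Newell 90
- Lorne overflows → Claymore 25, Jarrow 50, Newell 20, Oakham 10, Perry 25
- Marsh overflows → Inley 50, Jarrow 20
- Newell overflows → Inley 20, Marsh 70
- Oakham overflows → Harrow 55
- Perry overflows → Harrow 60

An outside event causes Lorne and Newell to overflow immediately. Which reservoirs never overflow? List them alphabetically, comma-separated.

Round 1 — Lorne, Newell overflow (initial).
  Claymore: +25 → 25 < 30
  Inley: +20 → 20 < 60
  Jarrow: +50 → 50 ≥ 50
  Marsh: +70 → 70 ≥ 50
  Oakham: +10 → 10 < 50
  Perry: +25 → 25 < 70
Round 2 — Jarrow, Marsh overflow.
  Inley: +60+50 → 130 ≥ 60
Round 3 — Inley overflows.
  Fallow: +25 → 25 < 90
  Oakham: +80 → 90 ≥ 50
  Perry: +50 → 75 ≥ 70
Round 4 — Oakham, Perry overflow.
  Harrow: +55+60 → 115 ≥ 50
Round 5 — Harrow overflows.
  Fallow: +40 → 65 < 90
No further overflows.

Claymore, Fallow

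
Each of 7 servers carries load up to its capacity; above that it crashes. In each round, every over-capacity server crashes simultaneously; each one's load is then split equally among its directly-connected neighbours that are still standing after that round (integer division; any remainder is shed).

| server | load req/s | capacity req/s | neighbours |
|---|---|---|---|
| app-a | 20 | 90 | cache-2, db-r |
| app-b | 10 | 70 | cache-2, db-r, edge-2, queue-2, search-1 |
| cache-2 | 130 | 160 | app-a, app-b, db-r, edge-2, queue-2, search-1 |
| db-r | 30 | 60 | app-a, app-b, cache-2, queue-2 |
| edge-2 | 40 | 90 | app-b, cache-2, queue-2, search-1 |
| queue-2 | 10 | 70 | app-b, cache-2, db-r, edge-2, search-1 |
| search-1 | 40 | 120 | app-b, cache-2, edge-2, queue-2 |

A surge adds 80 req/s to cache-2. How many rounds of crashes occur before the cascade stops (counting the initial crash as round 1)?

2

Round 1 — cache-2 at 210 > 160. cache-2 crashes.
  cache-2 sheds 210 req/s to app-a, app-b, db-r, edge-2, queue-2, search-1: 35 each.
    app-a: 20+35 = 55 ≤ 90
    app-b: 10+35 = 45 ≤ 70
    db-r: 30+35 = 65 > 60
    edge-2: 40+35 = 75 ≤ 90
    queue-2: 10+35 = 45 ≤ 70
    search-1: 40+35 = 75 ≤ 120
Round 2 — db-r crashes.
  db-r sheds 65 req/s to app-a, app-b, queue-2: 21 each (2 lost).
    app-a: 55+21 = 76 ≤ 90
    app-b: 45+21 = 66 ≤ 70
    queue-2: 45+21 = 66 ≤ 70
No further crashes.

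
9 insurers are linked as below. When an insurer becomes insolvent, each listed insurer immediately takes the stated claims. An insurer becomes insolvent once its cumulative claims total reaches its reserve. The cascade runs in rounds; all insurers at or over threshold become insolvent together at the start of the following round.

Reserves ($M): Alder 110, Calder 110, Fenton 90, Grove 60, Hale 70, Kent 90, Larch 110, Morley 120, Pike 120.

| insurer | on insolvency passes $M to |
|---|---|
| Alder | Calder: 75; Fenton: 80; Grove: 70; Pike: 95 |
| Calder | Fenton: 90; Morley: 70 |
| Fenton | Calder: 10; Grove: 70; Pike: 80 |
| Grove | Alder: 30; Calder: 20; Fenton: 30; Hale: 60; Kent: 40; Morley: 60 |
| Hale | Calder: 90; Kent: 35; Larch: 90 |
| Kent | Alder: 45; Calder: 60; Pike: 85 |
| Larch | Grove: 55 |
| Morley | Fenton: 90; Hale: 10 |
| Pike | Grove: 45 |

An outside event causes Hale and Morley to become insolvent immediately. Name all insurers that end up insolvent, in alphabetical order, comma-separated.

Calder, Fenton, Grove, Hale, Morley

Round 1 — Hale, Morley become insolvent (initial).
  Calder: +90 → 90 < 110
  Fenton: +90 → 90 ≥ 90
  Kent: +35 → 35 < 90
  Larch: +90 → 90 < 110
Round 2 — Fenton becomes insolvent.
  Calder: +10 → 100 < 110
  Grove: +70 → 70 ≥ 60
  Pike: +80 → 80 < 120
Round 3 — Grove becomes insolvent.
  Alder: +30 → 30 < 110
  Calder: +20 → 120 ≥ 110
  Kent: +40 → 75 < 90
Round 4 — Calder becomes insolvent.
No further insolvencies.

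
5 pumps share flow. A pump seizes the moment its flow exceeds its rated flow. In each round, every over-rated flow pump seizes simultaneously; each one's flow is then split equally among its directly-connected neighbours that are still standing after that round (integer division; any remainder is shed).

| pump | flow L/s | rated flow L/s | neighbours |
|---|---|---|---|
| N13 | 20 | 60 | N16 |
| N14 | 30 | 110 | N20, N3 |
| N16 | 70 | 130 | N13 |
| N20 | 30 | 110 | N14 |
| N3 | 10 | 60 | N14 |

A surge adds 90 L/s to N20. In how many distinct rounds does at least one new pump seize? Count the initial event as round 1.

3

Round 1 — N20 at 120 > 110. N20 seizes.
  N20 sheds 120 L/s to N14: 120 each.
    N14: 30+120 = 150 > 110
Round 2 — N14 seizes.
  N14 sheds 150 L/s to N3: 150 each.
    N3: 10+150 = 160 > 60
Round 3 — N3 seizes.
  N3 sheds 160 L/s: no online neighbours, lost.
No further seizures.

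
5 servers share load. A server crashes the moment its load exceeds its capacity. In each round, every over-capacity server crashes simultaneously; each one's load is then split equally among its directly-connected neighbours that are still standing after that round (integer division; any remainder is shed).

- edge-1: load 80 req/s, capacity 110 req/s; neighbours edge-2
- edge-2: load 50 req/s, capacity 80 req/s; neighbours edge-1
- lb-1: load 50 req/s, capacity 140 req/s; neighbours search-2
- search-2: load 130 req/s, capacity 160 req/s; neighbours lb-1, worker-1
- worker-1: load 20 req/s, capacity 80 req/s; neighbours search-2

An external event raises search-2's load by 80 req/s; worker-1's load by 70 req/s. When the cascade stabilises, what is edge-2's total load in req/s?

Round 1 — search-2 at 210 > 160; worker-1 at 90 > 80. search-2, worker-1 crash.
  search-2 sheds 210 req/s to lb-1: 210 each.
    lb-1: 50+210 = 260 > 140
  worker-1 sheds 90 req/s: no online neighbours, lost.
Round 2 — lb-1 crashes.
  lb-1 sheds 260 req/s: no online neighbours, lost.
No further crashes.

50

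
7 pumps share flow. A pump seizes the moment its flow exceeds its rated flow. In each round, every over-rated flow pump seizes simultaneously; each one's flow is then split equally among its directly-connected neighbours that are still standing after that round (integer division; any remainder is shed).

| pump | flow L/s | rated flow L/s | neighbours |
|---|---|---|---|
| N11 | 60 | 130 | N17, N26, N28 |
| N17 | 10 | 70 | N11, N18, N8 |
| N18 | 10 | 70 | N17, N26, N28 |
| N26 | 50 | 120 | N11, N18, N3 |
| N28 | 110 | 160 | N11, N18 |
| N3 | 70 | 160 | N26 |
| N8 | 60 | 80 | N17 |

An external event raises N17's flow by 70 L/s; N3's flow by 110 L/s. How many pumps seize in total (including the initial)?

7

Round 1 — N17 at 80 > 70; N3 at 180 > 160. N17, N3 seize.
  N17 sheds 80 L/s to N11, N18, N8: 26 each (2 lost).
    N11: 60+26 = 86 ≤ 130
    N18: 10+26 = 36 ≤ 70
    N8: 60+26 = 86 > 80
  N3 sheds 180 L/s to N26: 180 each.
    N26: 50+180 = 230 > 120
Round 2 — N26, N8 seize.
  N26 sheds 230 L/s to N11, N18: 115 each.
    N11: 86+115 = 201 > 130
    N18: 36+115 = 151 > 70
  N8 sheds 86 L/s: no online neighbours, lost.
Round 3 — N11, N18 seize.
  N11 sheds 201 L/s to N28: 201 each.
    N28: 110+201 = 311 > 160
  N18 sheds 151 L/s to N28: 151 each.
    N28: 311+151 = 462 > 160
Round 4 — N28 seizes.
  N28 sheds 462 L/s: no online neighbours, lost.
No further seizures.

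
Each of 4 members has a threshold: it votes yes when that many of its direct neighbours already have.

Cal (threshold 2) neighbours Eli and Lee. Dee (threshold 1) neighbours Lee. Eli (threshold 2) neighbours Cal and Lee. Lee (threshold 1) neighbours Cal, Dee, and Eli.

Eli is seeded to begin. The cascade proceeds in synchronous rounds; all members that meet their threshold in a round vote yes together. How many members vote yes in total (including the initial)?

Round 1 — Eli votes yes (initial).
Round 2 — checking thresholds:
  Cal: 1 of 2 neighbours < 2, below threshold.
  Lee: 1 of 3 neighbours ≥ 1, votes yes.
Round 3 — checking thresholds:
  Cal: 2 of 2 neighbours ≥ 2, votes yes.
  Dee: 1 of 1 neighbours ≥ 1, votes yes.
Round 4 — no new yes votes; cascade stops.

4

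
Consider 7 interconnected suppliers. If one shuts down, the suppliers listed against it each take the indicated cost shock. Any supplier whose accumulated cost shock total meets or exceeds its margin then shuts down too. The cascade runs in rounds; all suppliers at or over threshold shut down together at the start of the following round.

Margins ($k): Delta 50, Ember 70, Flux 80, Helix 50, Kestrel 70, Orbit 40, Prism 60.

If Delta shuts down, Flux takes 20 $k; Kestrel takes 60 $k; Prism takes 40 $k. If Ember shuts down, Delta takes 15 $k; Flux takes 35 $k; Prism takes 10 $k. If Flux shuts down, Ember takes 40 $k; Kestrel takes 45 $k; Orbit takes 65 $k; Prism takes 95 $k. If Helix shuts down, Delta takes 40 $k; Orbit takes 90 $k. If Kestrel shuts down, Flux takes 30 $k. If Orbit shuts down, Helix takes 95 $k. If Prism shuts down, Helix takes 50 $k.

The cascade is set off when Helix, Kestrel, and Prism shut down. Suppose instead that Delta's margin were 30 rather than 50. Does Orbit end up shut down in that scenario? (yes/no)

With Delta's margin at 30:
Round 1 — Helix, Kestrel, Prism shut down (initial).
  Delta: +40 → 40 ≥ 30
  Flux: +30 → 30 < 80
  Orbit: +90 → 90 ≥ 40
Round 2 — Delta, Orbit shut down.
  Flux: +20 → 50 < 80
No further shutdowns.

yes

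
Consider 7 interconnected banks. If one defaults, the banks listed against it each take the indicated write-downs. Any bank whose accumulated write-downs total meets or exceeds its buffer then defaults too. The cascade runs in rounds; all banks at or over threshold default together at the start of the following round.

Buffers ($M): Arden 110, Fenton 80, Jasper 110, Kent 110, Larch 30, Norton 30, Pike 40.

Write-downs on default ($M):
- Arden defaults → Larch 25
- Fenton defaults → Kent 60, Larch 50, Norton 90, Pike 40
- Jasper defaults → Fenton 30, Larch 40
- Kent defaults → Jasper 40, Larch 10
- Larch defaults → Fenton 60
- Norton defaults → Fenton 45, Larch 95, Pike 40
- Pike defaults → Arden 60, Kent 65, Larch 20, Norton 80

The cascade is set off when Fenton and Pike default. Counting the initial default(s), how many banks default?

Round 1 — Fenton, Pike default (initial).
  Arden: +60 → 60 < 110
  Kent: +60+65 → 125 ≥ 110
  Larch: +50+20 → 70 ≥ 30
  Norton: +90+80 → 170 ≥ 30
Round 2 — Kent, Larch, Norton default.
  Jasper: +40 → 40 < 110
No further defaults.

5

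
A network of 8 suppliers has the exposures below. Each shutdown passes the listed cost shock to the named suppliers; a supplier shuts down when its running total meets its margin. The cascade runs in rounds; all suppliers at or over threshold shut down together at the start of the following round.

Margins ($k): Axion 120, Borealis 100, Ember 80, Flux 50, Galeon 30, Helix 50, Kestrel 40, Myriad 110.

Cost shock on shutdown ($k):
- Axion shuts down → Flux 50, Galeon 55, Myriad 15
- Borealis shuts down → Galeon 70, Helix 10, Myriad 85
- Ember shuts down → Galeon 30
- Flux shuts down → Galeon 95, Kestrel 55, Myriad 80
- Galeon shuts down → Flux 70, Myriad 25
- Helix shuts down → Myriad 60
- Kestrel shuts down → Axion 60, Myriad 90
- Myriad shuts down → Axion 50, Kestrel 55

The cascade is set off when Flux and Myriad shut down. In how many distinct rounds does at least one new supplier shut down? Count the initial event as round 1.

Round 1 — Flux, Myriad shut down (initial).
  Axion: +50 → 50 < 120
  Galeon: +95 → 95 ≥ 30
  Kestrel: +55+55 → 110 ≥ 40
Round 2 — Galeon, Kestrel shut down.
  Axion: +60 → 110 < 120
No further shutdowns.

2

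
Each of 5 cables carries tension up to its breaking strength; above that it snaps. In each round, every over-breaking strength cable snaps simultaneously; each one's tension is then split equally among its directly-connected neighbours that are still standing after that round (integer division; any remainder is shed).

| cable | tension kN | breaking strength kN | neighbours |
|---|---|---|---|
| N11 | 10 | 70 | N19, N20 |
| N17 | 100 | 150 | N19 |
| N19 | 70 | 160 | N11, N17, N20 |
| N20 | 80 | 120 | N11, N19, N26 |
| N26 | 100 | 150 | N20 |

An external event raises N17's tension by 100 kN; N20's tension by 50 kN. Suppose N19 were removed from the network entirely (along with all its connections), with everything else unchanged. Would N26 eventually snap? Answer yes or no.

With N19 removed:
Round 1 — N17 at 200 > 150; N20 at 130 > 120. N17, N20 snap.
  N17 sheds 200 kN: no online neighbours, lost.
  N20 sheds 130 kN to N11, N26: 65 each.
    N11: 10+65 = 75 > 70
    N26: 100+65 = 165 > 150
Round 2 — N11, N26 snap.
  N11 sheds 75 kN: no online neighbours, lost.
  N26 sheds 165 kN: no online neighbours, lost.
No further breaks.

yes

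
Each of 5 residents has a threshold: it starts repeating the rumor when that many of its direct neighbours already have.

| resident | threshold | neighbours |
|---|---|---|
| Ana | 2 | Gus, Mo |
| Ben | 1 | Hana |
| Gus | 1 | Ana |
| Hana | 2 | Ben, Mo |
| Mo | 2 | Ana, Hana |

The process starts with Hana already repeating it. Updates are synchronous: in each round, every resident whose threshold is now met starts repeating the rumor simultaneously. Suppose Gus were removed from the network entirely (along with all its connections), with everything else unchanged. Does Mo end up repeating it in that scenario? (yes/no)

With Gus removed:
Round 1 — Hana starts repeating the rumor (initial).
Round 2 — checking thresholds:
  Ben: 1 of 1 neighbours ≥ 1, starts repeating the rumor.
  Mo: 1 of 2 neighbours < 2, not yet.
Round 3 — no new spreads; cascade stops.

no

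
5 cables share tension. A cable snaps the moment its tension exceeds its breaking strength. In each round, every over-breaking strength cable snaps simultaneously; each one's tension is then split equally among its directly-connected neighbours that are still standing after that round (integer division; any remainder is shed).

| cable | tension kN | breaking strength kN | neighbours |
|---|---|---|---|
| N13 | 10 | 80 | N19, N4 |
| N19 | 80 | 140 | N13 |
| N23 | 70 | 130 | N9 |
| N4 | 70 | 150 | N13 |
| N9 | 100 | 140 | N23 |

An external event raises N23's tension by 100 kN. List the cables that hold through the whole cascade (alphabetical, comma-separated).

Round 1 — N23 at 170 > 130. N23 snaps.
  N23 sheds 170 kN to N9: 170 each.
    N9: 100+170 = 270 > 140
Round 2 — N9 snaps.
  N9 sheds 270 kN: no online neighbours, lost.
No further breaks.

N13, N19, N4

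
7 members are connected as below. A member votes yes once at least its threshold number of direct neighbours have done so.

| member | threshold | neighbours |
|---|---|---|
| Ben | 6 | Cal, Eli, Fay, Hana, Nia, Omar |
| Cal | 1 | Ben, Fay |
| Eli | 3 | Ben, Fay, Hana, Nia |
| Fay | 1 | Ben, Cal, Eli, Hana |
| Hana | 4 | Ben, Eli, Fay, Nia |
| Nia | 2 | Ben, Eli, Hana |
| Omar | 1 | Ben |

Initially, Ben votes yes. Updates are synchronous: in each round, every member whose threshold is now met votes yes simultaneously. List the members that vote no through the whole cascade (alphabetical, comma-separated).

Eli, Hana, Nia

Round 1 — Ben votes yes (initial).
Round 2 — checking thresholds:
  Cal: 1 of 2 neighbours ≥ 1, votes yes.
  Eli: 1 of 4 neighbours < 3, below threshold.
  Fay: 1 of 4 neighbours ≥ 1, votes yes.
  Hana: 1 of 4 neighbours < 4, below threshold.
  Nia: 1 of 3 neighbours < 2, below threshold.
  Omar: 1 of 1 neighbours ≥ 1, votes yes.
Round 3 — no new yes votes; cascade stops.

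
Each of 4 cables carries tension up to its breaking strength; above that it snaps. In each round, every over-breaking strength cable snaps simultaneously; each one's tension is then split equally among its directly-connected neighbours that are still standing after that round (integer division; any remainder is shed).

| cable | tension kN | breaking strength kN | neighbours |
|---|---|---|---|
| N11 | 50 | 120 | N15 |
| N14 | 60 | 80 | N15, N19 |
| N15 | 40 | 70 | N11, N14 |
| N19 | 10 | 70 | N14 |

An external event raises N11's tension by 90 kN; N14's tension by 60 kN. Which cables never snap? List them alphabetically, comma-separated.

Round 1 — N11 at 140 > 120; N14 at 120 > 80. N11, N14 snap.
  N11 sheds 140 kN to N15: 140 each.
    N15: 40+140 = 180 > 70
  N14 sheds 120 kN to N15, N19: 60 each.
    N15: 180+60 = 240 > 70
    N19: 10+60 = 70 ≤ 70
Round 2 — N15 snaps.
  N15 sheds 240 kN: no online neighbours, lost.
No further breaks.

N19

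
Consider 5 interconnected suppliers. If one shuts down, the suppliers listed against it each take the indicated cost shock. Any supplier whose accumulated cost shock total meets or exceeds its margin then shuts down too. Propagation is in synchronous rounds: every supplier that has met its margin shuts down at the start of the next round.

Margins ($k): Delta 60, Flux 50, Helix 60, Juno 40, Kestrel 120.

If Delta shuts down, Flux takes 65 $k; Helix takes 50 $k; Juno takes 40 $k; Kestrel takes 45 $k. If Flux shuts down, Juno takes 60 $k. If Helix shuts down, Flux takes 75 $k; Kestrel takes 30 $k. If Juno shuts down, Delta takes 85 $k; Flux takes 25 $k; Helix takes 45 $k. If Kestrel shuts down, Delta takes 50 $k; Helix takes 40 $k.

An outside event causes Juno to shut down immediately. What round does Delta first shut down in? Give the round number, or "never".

2

Round 1 — Juno shuts down (initial).
  Delta: +85 → 85 ≥ 60
  Flux: +25 → 25 < 50
  Helix: +45 → 45 < 60
Round 2 — Delta shuts down.
  Flux: +65 → 90 ≥ 50
  Helix: +50 → 95 ≥ 60
  Kestrel: +45 → 45 < 120
Round 3 — Flux, Helix shut down.
  Kestrel: +30 → 75 < 120
No further shutdowns.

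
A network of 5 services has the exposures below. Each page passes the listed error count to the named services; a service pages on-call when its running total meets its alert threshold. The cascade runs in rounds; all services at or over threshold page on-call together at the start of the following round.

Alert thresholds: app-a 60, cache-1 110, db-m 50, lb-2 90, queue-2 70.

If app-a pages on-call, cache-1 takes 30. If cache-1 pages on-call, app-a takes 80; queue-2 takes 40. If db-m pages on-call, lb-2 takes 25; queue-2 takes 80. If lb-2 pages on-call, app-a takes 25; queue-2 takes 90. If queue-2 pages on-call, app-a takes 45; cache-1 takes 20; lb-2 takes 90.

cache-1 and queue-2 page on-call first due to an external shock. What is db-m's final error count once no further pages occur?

Round 1 — cache-1, queue-2 page on-call (initial).
  app-a: +80+45 → 125 ≥ 60
  lb-2: +90 → 90 ≥ 90
Round 2 — app-a, lb-2 page on-call.
No further pages.

0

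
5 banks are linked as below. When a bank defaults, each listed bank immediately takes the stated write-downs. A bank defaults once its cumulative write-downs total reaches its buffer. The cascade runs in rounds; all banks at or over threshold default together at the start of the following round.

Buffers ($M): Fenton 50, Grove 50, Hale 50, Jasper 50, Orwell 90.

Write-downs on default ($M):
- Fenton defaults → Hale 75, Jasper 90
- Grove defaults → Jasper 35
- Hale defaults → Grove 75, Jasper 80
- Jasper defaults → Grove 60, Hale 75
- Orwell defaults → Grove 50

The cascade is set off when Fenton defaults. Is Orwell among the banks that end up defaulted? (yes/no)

no

Round 1 — Fenton defaults (initial).
  Hale: +75 → 75 ≥ 50
  Jasper: +90 → 90 ≥ 50
Round 2 — Hale, Jasper default.
  Grove: +75+60 → 135 ≥ 50
Round 3 — Grove defaults.
No further defaults.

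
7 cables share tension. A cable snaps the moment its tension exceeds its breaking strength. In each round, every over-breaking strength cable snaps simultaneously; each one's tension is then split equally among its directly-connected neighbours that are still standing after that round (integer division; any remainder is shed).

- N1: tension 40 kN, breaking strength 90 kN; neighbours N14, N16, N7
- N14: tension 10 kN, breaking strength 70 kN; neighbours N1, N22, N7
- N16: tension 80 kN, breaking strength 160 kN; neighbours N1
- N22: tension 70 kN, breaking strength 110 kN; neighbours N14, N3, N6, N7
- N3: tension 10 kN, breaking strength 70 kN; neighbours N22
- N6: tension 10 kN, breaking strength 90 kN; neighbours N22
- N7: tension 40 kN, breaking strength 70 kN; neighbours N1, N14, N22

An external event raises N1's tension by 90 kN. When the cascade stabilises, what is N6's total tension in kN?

65

Round 1 — N1 at 130 > 90. N1 snaps.
  N1 sheds 130 kN to N14, N16, N7: 43 each (1 lost).
    N14: 10+43 = 53 ≤ 70
    N16: 80+43 = 123 ≤ 160
    N7: 40+43 = 83 > 70
Round 2 — N7 snaps.
  N7 sheds 83 kN to N14, N22: 41 each (1 lost).
    N14: 53+41 = 94 > 70
    N22: 70+41 = 111 > 110
Round 3 — N14, N22 snap.
  N14 sheds 94 kN: no online neighbours, lost.
  N22 sheds 111 kN to N3, N6: 55 each (1 lost).
    N3: 10+55 = 65 ≤ 70
    N6: 10+55 = 65 ≤ 90
No further breaks.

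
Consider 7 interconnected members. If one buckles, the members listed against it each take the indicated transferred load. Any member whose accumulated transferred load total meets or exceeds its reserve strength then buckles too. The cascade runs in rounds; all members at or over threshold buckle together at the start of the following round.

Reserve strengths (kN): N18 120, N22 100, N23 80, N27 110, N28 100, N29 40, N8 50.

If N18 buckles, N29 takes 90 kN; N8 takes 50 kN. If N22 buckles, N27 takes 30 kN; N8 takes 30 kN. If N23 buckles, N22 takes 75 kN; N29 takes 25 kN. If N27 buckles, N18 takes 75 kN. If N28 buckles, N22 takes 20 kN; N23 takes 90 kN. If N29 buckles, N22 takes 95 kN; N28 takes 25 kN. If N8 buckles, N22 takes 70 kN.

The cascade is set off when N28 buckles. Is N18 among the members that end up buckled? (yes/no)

Round 1 — N28 buckles (initial).
  N22: +20 → 20 < 100
  N23: +90 → 90 ≥ 80
Round 2 — N23 buckles.
  N22: +75 → 95 < 100
  N29: +25 → 25 < 40
No further bucklings.

no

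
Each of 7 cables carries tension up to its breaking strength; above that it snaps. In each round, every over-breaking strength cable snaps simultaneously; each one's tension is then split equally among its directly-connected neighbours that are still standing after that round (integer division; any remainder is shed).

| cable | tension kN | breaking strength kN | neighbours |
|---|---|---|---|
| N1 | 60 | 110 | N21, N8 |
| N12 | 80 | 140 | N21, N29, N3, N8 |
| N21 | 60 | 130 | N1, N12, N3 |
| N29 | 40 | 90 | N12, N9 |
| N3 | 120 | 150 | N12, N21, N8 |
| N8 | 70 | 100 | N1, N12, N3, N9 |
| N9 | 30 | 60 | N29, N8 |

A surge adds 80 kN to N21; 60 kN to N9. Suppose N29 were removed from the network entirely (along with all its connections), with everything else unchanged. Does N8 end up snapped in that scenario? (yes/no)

With N29 removed:
Round 1 — N21 at 140 > 130; N9 at 90 > 60. N21, N9 snap.
  N21 sheds 140 kN to N1, N12, N3: 46 each (2 lost).
    N1: 60+46 = 106 ≤ 110
    N12: 80+46 = 126 ≤ 140
    N3: 120+46 = 166 > 150
  N9 sheds 90 kN to N8: 90 each.
    N8: 70+90 = 160 > 100
Round 2 — N3, N8 snap.
  N3 sheds 166 kN to N12: 166 each.
    N12: 126+166 = 292 > 140
  N8 sheds 160 kN to N1, N12: 80 each.
    N1: 106+80 = 186 > 110
    N12: 292+80 = 372 > 140
Round 3 — N1, N12 snap.
  N1 sheds 186 kN: no online neighbours, lost.
  N12 sheds 372 kN: no online neighbours, lost.
No further breaks.

yes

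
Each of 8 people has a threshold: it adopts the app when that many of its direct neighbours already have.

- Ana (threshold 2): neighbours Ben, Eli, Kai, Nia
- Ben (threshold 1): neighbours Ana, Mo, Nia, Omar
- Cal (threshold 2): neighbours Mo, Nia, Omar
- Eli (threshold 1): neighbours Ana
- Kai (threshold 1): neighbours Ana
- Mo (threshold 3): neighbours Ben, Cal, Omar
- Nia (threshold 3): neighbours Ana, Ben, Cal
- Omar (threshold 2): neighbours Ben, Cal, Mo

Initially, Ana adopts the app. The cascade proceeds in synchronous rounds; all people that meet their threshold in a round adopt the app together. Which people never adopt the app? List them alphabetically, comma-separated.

Cal, Mo, Nia, Omar

Round 1 — Ana adopts the app (initial).
Round 2 — checking thresholds:
  Ben: 1 of 4 neighbours ≥ 1, adopts the app.
  Eli: 1 of 1 neighbours ≥ 1, adopts the app.
  Kai: 1 of 1 neighbours ≥ 1, adopts the app.
  Nia: 1 of 3 neighbours < 3, not yet.
Round 3 — no new adoptions; cascade stops.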